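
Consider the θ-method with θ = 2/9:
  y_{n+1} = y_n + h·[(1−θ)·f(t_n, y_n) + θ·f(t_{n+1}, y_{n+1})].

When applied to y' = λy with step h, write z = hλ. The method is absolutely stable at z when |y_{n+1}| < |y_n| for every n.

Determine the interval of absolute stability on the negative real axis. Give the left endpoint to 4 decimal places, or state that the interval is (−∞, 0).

(-3.6000, 0).

Test eqn y'=λy, z=hλ:
  y_{n+1} = y_n + z·[7/9·y_n + 2/9·y_{n+1}] ⇒ (1 − 2/9z)y_{n+1} = (1 + 7/9z)y_n
  R(z) = (1 + 7/9z)/(1 − 2/9z).

Find x<0 with |R(x)|<1.
x=-0.45: |R|=0.5909
R=−1: 1+7/9x = −1+2/9x ⇒ -5/9x=2 ⇒ x=2/(-5/9)=-3.6000
Confirm numerically:
  x=-2.351: |R|=0.54423 <1
  x=-2.344: |R|=0.54120 <1
  x=-1.739: |R|=0.25429 <1
  x=-1.713: |R|=0.24070 <1
  x=-3.827: |R|=1.06815 >1
  x=-3.776: |R|=1.05317 >1
Interval (-3.6000, 0).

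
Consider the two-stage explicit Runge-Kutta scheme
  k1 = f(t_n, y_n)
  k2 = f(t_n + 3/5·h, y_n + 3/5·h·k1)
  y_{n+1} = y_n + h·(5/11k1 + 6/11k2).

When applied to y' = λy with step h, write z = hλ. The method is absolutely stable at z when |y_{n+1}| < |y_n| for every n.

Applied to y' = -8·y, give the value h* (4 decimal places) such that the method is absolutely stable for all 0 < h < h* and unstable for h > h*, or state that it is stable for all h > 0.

Set f=λy, z=hλ:
  k1=λy_n ⇒ h·k1=z·y_n;  k2=λ(1+3/5z)y_n ⇒ h·k2=z(1+3/5z)y_n
  y_{n+1}/y_n = 1 + 5/11z + 6/11z(1+3/5z) = 1 + z + 18/55z²
  R(z) = 1 + z + 18/55z².

Boundary: |R(x)|=1, x<0.
x=-0.78: |R|=0.4191
R=1: x+18/55x²=0 ⇒ x=−55/18=-3.0556; min R=1−1/(4·18/55)=0.2361>−1
Confirm numerically:
  x=-2.704: |R|=0.68889 <1
  x=-2.554: |R|=0.58077 <1
  x=-2.305: |R|=0.43381 <1
  x=-1.279: |R|=0.25637 <1
  x=-3.367: |R|=1.34319 >1
  x=-3.215: |R|=1.16776 >1
So |R|<1 on (-3.0556, 0).

(-3.0556,0); λ=-8 ⇒ h* = (55/18)/8 = 0.3819.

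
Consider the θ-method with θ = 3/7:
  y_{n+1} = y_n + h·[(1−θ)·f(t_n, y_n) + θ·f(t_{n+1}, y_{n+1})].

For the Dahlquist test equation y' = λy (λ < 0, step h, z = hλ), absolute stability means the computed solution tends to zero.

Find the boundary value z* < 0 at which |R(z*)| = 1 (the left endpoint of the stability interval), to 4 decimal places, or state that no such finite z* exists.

On y'=λy, z=hλ:
  y_{n+1} = y_n + z·[4/7·y_n + 3/7·y_{n+1}] ⇒ (1 − 3/7z)y_{n+1} = (1 + 4/7z)y_n
  so R(z) = (1 + 4/7z)/(1 − 3/7z).

Find x<0 with |R(x)|<1.
x=-0.73: |R|=0.4440
R=−1: 1+4/7x = −1+3/7x ⇒ -1/7x=2 ⇒ x=2/(-1/7)=-14.0000
Confirm numerically:
  x=-11.053: |R|=0.92662 <1
  x=-10.474: |R|=0.90823 <1
  x=-7.881: |R|=0.80031 <1
  x=-6.171: |R|=0.69314 <1
  x=-14.513: |R|=1.01015 >1
  x=-14.049: |R|=1.00100 >1
Stable set (-14.0000, 0).

left endpoint -14.0000.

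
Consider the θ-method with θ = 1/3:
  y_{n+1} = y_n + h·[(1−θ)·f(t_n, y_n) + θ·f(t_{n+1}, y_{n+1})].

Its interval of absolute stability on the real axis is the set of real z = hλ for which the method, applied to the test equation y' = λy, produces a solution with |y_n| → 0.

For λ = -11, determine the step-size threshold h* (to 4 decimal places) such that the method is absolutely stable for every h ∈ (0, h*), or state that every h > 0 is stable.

With y'=λy (z=hλ):
  y_{n+1} = y_n + z·[2/3·y_n + 1/3·y_{n+1}] ⇒ (1 − 1/3z)y_{n+1} = (1 + 2/3z)y_n
  R(z) = (1 + 2/3z)/(1 − 1/3z).

Find x<0 with |R(x)|<1.
x=-0.8: |R|=0.3684
R=−1: 1+2/3x = −1+1/3x ⇒ -1/3x=2 ⇒ x=2/(-1/3)=-6.0000
Confirm numerically:
  x=-5.571: |R|=0.94995 <1
  x=-3.824: |R|=0.68113 <1
  x=-3.056: |R|=0.51387 <1
  x=-6.413: |R|=1.04388 >1
  x=-6.113: |R|=1.01240 >1
Interval (-6.0000, 0).

(-6.0000,0); λ=-11 ⇒ h* = (6)/11 = 0.5455.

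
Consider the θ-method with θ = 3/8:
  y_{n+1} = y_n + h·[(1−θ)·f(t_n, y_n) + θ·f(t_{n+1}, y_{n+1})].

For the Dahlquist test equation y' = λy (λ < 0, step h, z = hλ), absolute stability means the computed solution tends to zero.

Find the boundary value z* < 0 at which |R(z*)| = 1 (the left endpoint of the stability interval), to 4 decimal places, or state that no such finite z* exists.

left endpoint -8.0000.

Set f=λy, z=hλ:
  y_{n+1} = y_n + z·[5/8·y_n + 3/8·y_{n+1}] ⇒ (1 − 3/8z)y_{n+1} = (1 + 5/8z)y_n
  R(z) = (1 + 5/8z)/(1 − 3/8z).

Solve |R(x)|<1 on ℝ⁻.
x=-0.34: |R|=0.6984
R=−1: 1+5/8x = −1+3/8x ⇒ -1/4x=2 ⇒ x=2/(-1/4)=-8.0000
Confirm numerically:
  x=-7.943: |R|=0.99642 <1
  x=-6.764: |R|=0.91263 <1
  x=-5.553: |R|=0.80153 <1
  x=-5.120: |R|=0.75342 <1
  x=-8.562: |R|=1.03337 >1
  x=-8.203: |R|=1.01245 >1
  x=-8.125: |R|=1.00772 >1
Stable set (-8.0000, 0).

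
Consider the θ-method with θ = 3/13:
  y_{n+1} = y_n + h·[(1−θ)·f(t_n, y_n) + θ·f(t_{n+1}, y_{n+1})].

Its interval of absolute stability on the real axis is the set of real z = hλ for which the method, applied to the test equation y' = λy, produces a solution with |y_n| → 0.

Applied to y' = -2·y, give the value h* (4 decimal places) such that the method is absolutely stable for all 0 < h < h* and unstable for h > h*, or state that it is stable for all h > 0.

With y'=λy (z=hλ):
  y_{n+1} = y_n + z·[10/13·y_n + 3/13·y_{n+1}] ⇒ (1 − 3/13z)y_{n+1} = (1 + 10/13z)y_n
  R(z) = (1 + 10/13z)/(1 − 3/13z).

Find x<0 with |R(x)|<1.
x=-1.62: |R|=0.1792
R=−1: 1+10/13x = −1+3/13x ⇒ -7/13x=2 ⇒ x=2/(-7/13)=-3.7143
Confirm numerically:
  x=-2.154: |R|=0.43880 <1
  x=-2.111: |R|=0.41949 <1
  x=-2.079: |R|=0.40495 <1
  x=-4.253: |R|=1.14640 >1
  x=-3.873: |R|=1.04513 >1
  x=-3.865: |R|=1.04289 >1
Interval (-3.7143, 0).

(-3.7143,0); λ=-2 ⇒ h* = (26/7)/2 = 1.8571.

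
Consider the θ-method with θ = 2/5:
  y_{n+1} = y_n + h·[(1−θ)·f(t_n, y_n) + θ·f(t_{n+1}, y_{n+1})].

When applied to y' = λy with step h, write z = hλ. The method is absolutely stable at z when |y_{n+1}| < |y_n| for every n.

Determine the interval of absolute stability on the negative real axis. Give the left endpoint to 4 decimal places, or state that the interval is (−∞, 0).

(-10.0000, 0).

Test eqn y'=λy, z=hλ:
  y_{n+1} = y_n + z·[3/5·y_n + 2/5·y_{n+1}] ⇒ (1 − 2/5z)y_{n+1} = (1 + 3/5z)y_n
  so R(z) = (1 + 3/5z)/(1 − 2/5z).

Solve |R(x)|<1 on ℝ⁻.
x=-1.78: |R|=0.0397
R=−1: 1+3/5x = −1+2/5x ⇒ -1/5x=2 ⇒ x=2/(-1/5)=-10.0000
Confirm numerically:
  x=-9.668: |R|=0.98636 <1
  x=-9.054: |R|=0.95906 <1
  x=-8.116: |R|=0.91127 <1
  x=-6.213: |R|=0.78268 <1
  x=-10.545: |R|=1.02089 >1
  x=-10.276: |R|=1.01080 >1
  x=-10.180: |R|=1.00710 >1
So |R|<1 on (-10.0000, 0).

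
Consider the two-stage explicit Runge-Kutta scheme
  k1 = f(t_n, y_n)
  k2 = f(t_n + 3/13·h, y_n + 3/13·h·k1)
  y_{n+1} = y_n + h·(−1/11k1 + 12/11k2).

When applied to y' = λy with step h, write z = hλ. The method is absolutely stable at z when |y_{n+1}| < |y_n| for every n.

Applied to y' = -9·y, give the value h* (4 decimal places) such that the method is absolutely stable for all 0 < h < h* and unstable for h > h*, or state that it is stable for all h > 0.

With y'=λy (z=hλ):
  k1=λy_n ⇒ h·k1=z·y_n;  k2=λ(1+3/13z)y_n ⇒ h·k2=z(1+3/13z)y_n
  y_{n+1}/y_n = 1 − 1/11z + 12/11z(1+3/13z) = 1 + z + 36/143z²
  Hence R(z) = 1 + z + 36/143z².

Solve |R(x)|<1 on ℝ⁻.
x=-1.66: |R|=0.0337
R=1: x+36/143x²=0 ⇒ x=−143/36=-3.9722; min R=1−1/(4·36/143)=0.0069>−1
Confirm numerically:
  x=-3.931: |R|=0.95921 <1
  x=-3.365: |R|=0.48560 <1
  x=-2.627: |R|=0.11035 <1
  x=-4.517: |R|=1.61949 >1
  x=-4.467: |R|=1.55641 >1
  x=-4.282: |R|=1.33394 >1
So |R|<1 on (-3.9722, 0).

(-3.9722,0); λ=-9 ⇒ h* = (143/36)/9 = 0.4414.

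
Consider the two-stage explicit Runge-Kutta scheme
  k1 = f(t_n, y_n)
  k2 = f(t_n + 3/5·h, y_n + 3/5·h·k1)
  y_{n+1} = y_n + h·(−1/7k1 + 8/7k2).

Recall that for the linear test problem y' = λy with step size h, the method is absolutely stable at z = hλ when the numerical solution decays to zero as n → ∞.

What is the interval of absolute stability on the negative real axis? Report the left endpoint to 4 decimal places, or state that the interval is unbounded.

Test eqn y'=λy, z=hλ:
  k1=λy_n ⇒ h·k1=z·y_n;  k2=λ(1+3/5z)y_n ⇒ h·k2=z(1+3/5z)y_n
  y_{n+1}/y_n = 1 − 1/7z + 8/7z(1+3/5z) = 1 + z + 24/35z²
  R(z) = 1 + z + 24/35z².

Find x<0 with |R(x)|<1.
x=-1.58: |R|=1.1318
R=1: x+24/35x²=0 ⇒ x=−35/24=-1.4583; min R=1−1/(4·24/35)=0.6354>−1
Confirm numerically:
  x=-1.157: |R|=0.76093 <1
  x=-1.076: |R|=0.71790 <1
  x=-1.075: |R|=0.71743 <1
  x=-1.018: |R|=0.69262 <1
  x=-1.991: |R|=1.72723 >1
  x=-1.928: |R|=1.62093 >1
Interval (-1.4583, 0).

(-1.4583, 0).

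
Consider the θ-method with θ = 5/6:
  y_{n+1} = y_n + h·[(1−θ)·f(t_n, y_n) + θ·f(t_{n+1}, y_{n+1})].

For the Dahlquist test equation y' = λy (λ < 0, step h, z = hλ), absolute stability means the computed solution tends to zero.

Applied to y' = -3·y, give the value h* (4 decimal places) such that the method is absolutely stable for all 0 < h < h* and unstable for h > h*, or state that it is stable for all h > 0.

interval (−∞, 0). Any h>0 works for λ=-3.

Test eqn y'=λy, z=hλ:
  y_{n+1} = y_n + z·[1/6·y_n + 5/6·y_{n+1}] ⇒ (1 − 5/6z)y_{n+1} = (1 + 1/6z)y_n
  so R(z) = (1 + 1/6z)/(1 − 5/6z).

Find x<0 with |R(x)|<1.
x=-0.82: |R|=0.5129
x=-2: |R|=0.2500
x=-10: |R|=0.0714
x=-100: |R|=0.1858
θ=5/6≥1/2 ⇒ |1+1/6x|<|1−5/6x| ∀x<0 ⇒ stable on all of ℝ⁻.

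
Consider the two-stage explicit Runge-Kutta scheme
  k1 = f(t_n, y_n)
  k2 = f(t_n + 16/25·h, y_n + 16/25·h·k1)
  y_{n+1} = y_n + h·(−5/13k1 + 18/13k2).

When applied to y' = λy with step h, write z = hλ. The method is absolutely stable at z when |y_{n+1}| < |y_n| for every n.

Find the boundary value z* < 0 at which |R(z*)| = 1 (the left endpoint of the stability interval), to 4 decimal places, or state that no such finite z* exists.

left endpoint -1.1285.

On y'=λy, z=hλ:
  k1=λy_n ⇒ h·k1=z·y_n;  k2=λ(1+16/25z)y_n ⇒ h·k2=z(1+16/25z)y_n
  y_{n+1}/y_n = 1 − 5/13z + 18/13z(1+16/25z) = 1 + z + 288/325z²
  ⇒ R(z) = 1 + z + 288/325z².

Find x<0 with |R(x)|<1.
x=-1.43: |R|=1.3821
R=1: x+288/325x²=0 ⇒ x=−325/288=-1.1285; min R=1−1/(4·288/325)=0.7179>−1
Confirm numerically:
  x=-1.078: |R|=0.95179 <1
  x=-0.622: |R|=0.72084 <1
  x=-0.569: |R|=0.71790 <1
  x=-0.497: |R|=0.72189 <1
  x=-1.459: |R|=1.42734 >1
  x=-1.353: |R|=1.26920 >1
  x=-1.341: |R|=1.25255 >1
Interval (-1.1285, 0).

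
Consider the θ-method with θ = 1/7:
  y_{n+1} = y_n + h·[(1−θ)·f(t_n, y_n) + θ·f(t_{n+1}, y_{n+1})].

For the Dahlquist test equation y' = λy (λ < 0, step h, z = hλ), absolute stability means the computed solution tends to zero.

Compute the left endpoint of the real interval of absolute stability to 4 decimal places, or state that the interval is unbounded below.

z* = -2.8000.

Test eqn y'=λy, z=hλ:
  y_{n+1} = y_n + z·[6/7·y_n + 1/7·y_{n+1}] ⇒ (1 − 1/7z)y_{n+1} = (1 + 6/7z)y_n
  Hence R(z) = (1 + 6/7z)/(1 − 1/7z).

Boundary: |R(x)|=1, x<0.
x=-1.67: |R|=0.3483
R=−1: 1+6/7x = −1+1/7x ⇒ -5/7x=2 ⇒ x=2/(-5/7)=-2.8000
Confirm numerically:
  x=-2.255: |R|=0.70556 <1
  x=-2.010: |R|=0.56160 <1
  x=-1.677: |R|=0.35289 <1
  x=-1.399: |R|=0.16597 <1
  x=-3.148: |R|=1.17146 >1
  x=-2.824: |R|=1.01221 >1
Interval (-2.8000, 0).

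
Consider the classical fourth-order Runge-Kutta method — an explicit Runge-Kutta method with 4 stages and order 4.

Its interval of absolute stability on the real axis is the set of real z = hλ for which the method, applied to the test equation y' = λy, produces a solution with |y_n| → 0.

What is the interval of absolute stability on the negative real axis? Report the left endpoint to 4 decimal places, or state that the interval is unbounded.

(-2.7853, 0).

Set f=λy, z=hλ:
  order 4, 4-stage ⇒ R(z)=1+z+z^2/2+z^3/6+z^4/24
  (e.g. R(-0.45)=0.63777, |R|=0.63777)

Need |R(x)|<1, x<0.
x=-0.45: |R|=0.6378
|R(-2.93)|=1.2410 |R(-1.62)|=0.2706 |R(-1.11)|=0.3414
Bisect:
  x_lo=-3.4433 |R|=2.5380  x_hi=-0.3875 |R|=0.6788
  mid=-1.91540 |R|=0.30861 →hi
  mid=-2.67937 |R|=0.85169 →hi
  mid=-3.06135 |R|=1.50248 →lo
  mid=-2.87036 |R|=1.13601 →lo
  mid=-2.77486 |R|=0.98439 →hi
  mid=-2.82261 |R|=1.05774 →lo
  mid=-2.79874 |R|=1.02046 →lo
  ...
  [-2.78531,-2.78512] ⇒ x*=-2.7853
So |R|<1 on (-2.7853, 0).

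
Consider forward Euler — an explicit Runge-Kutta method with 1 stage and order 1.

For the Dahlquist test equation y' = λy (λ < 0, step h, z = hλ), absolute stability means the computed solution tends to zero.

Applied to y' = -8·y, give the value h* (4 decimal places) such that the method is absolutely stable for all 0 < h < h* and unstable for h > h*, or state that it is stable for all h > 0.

(-2.0000,0); λ=-8 ⇒ h* = 0.2500.

Set f=λy, z=hλ:
  order 1, 1-stage ⇒ R(z)=1+z
  (e.g. R(-1.7)=-0.70000, |R|=0.70000)

Find x<0 with |R(x)|<1.
x=-1.7: |R|=0.7000
|R(-2.07)|=1.0700 |R(-1.3)|=0.3000 |R(-1.1)|=0.1000
Bisect:
  x_lo=-2.4560 |R|=1.4560  x_hi=-0.2952 |R|=0.7048
  mid=-1.37561 |R|=0.37561 →hi
  mid=-1.91581 |R|=0.91581 →hi
  mid=-2.18591 |R|=1.18591 →lo
  mid=-2.05086 |R|=1.05086 →lo
  mid=-1.98333 |R|=0.98333 →hi
  mid=-2.01709 |R|=1.01709 →lo
  mid=-2.00021 |R|=1.00021 →lo
  mid=-1.99177 |R|=0.99177 →hi
  ...
  [-2.00008,-1.99995] ⇒ x*=-2.0000
Interval (-2.0000, 0).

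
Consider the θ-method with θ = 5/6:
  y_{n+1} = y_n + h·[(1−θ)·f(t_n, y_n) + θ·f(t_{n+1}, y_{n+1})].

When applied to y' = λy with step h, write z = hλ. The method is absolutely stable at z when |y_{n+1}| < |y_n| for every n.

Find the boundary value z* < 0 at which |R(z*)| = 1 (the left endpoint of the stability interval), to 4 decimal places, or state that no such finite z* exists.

(−∞, 0) — no finite endpoint.

With y'=λy (z=hλ):
  y_{n+1} = y_n + z·[1/6·y_n + 5/6·y_{n+1}] ⇒ (1 − 5/6z)y_{n+1} = (1 + 1/6z)y_n
  ⇒ R(z) = (1 + 1/6z)/(1 − 5/6z).

Solve |R(x)|<1 on ℝ⁻.
x=-0.53: |R|=0.6324
x=-2: |R|=0.2500
x=-10: |R|=0.0714
x=-100: |R|=0.1858
θ=5/6≥1/2 ⇒ |1+1/6x|<|1−5/6x| ∀x<0 ⇒ unbounded interval.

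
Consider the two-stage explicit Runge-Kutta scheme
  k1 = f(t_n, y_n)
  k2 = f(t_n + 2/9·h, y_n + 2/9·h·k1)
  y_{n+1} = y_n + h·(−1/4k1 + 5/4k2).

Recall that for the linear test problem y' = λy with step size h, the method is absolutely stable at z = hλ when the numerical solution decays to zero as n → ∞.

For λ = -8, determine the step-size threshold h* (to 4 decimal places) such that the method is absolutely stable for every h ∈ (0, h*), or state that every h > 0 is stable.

Test eqn y'=λy, z=hλ:
  k1=λy_n ⇒ h·k1=z·y_n;  k2=λ(1+2/9z)y_n ⇒ h·k2=z(1+2/9z)y_n
  y_{n+1}/y_n = 1 − 1/4z + 5/4z(1+2/9z) = 1 + z + 5/18z²
  ⇒ R(z) = 1 + z + 5/18z².

Need |R(x)|<1, x<0.
x=-1.68: |R|=0.1040
R=1: x+5/18x²=0 ⇒ x=−18/5=-3.6000; min R=1−1/(4·5/18)=0.1000>−1
Confirm numerically:
  x=-3.515: |R|=0.91701 <1
  x=-2.387: |R|=0.19571 <1
  x=-2.349: |R|=0.18372 <1
  x=-3.686: |R|=1.08805 >1
  x=-3.652: |R|=1.05275 >1
  x=-3.638: |R|=1.03840 >1
Interval (-3.6000, 0).

(-3.6000,0); λ=-8 ⇒ h* = (18/5)/8 = 0.4500.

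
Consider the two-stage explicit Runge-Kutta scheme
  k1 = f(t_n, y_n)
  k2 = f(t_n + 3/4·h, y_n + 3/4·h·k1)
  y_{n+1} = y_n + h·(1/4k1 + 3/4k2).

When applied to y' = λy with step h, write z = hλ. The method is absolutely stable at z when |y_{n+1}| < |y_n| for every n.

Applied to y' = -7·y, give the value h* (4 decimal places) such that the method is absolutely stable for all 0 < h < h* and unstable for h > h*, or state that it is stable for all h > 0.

Set f=λy, z=hλ:
  k1=λy_n ⇒ h·k1=z·y_n;  k2=λ(1+3/4z)y_n ⇒ h·k2=z(1+3/4z)y_n
  y_{n+1}/y_n = 1 + 1/4z + 3/4z(1+3/4z) = 1 + z + 9/16z²
  R(z) = 1 + z + 9/16z².

Solve |R(x)|<1 on ℝ⁻.
x=-0.66: |R|=0.5850
R=1: x+9/16x²=0 ⇒ x=−16/9=-1.7778; min R=1−1/(4·9/16)=0.5556>−1
Confirm numerically:
  x=-1.485: |R|=0.75544 <1
  x=-0.900: |R|=0.55563 <1
  x=-0.846: |R|=0.55659 <1
  x=-1.963: |R|=1.20452 >1
  x=-1.813: |R|=1.03592 >1
So |R|<1 on (-1.7778, 0).

(-1.7778,0); λ=-7 ⇒ h* = (16/9)/7 = 0.2540.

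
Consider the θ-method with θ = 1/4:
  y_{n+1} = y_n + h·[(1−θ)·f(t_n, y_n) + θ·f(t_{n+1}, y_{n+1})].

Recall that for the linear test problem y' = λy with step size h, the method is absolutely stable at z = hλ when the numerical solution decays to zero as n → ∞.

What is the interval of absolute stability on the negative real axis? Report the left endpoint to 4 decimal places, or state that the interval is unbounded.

Test eqn y'=λy, z=hλ:
  y_{n+1} = y_n + z·[3/4·y_n + 1/4·y_{n+1}] ⇒ (1 − 1/4z)y_{n+1} = (1 + 3/4z)y_n
  ⇒ R(z) = (1 + 3/4z)/(1 − 1/4z).

Boundary: |R(x)|=1, x<0.
x=-1.08: |R|=0.1496
R=−1: 1+3/4x = −1+1/4x ⇒ -1/2x=2 ⇒ x=2/(-1/2)=-4.0000
Confirm numerically:
  x=-3.971: |R|=0.99272 <1
  x=-3.879: |R|=0.96929 <1
  x=-3.772: |R|=0.94133 <1
  x=-3.384: |R|=0.83315 <1
  x=-4.330: |R|=1.07923 >1
  x=-4.303: |R|=1.07299 >1
Interval (-4.0000, 0).

(-4.0000, 0).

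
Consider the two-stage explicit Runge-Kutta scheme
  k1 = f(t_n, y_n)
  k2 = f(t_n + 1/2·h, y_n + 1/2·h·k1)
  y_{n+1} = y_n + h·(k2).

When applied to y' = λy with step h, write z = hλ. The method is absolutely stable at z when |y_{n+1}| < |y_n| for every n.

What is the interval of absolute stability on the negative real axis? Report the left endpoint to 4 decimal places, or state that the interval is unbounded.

On y'=λy, z=hλ:
  k1=λy_n ⇒ h·k1=z·y_n;  k2=λ(1+1/2z)y_n ⇒ h·k2=z(1+1/2z)y_n
  y_{n+1}/y_n = 1 + z(1+1/2z) = 1 + z + 1/2z²
  so R(z) = 1 + z + 1/2z².

Boundary: |R(x)|=1, x<0.
x=-0.67: |R|=0.5544
R=1: x+1/2x²=0 ⇒ x=−2=-2.0000; min R=1−1/(4·1/2)=0.5000>−1
Confirm numerically:
  x=-1.692: |R|=0.73943 <1
  x=-1.297: |R|=0.54410 <1
  x=-1.254: |R|=0.53226 <1
  x=-1.097: |R|=0.50470 <1
  x=-2.200: |R|=1.22000 >1
  x=-2.148: |R|=1.15895 >1
Interval (-2.0000, 0).

z∈(-2.0000,0).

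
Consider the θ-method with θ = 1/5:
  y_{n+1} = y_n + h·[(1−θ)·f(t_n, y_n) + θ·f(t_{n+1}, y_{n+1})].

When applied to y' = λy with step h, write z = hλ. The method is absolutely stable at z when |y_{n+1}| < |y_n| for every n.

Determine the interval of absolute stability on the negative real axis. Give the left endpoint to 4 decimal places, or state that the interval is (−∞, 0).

(-3.3333, 0).

With y'=λy (z=hλ):
  y_{n+1} = y_n + z·[4/5·y_n + 1/5·y_{n+1}] ⇒ (1 − 1/5z)y_{n+1} = (1 + 4/5z)y_n
  Hence R(z) = (1 + 4/5z)/(1 − 1/5z).

Solve |R(x)|<1 on ℝ⁻.
x=-1.78: |R|=0.3127
R=−1: 1+4/5x = −1+1/5x ⇒ -3/5x=2 ⇒ x=2/(-3/5)=-3.3333
Confirm numerically:
  x=-2.802: |R|=0.79569 <1
  x=-1.795: |R|=0.32082 <1
  x=-1.785: |R|=0.31540 <1
  x=-3.709: |R|=1.12941 >1
  x=-3.482: |R|=1.05258 >1
Interval (-3.3333, 0).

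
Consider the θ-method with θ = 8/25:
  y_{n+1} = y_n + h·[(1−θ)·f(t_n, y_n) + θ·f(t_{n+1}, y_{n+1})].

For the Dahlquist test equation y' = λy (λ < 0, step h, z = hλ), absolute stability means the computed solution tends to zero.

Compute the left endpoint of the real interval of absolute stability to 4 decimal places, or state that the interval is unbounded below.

With y'=λy (z=hλ):
  y_{n+1} = y_n + z·[17/25·y_n + 8/25·y_{n+1}] ⇒ (1 − 8/25z)y_{n+1} = (1 + 17/25z)y_n
  Hence R(z) = (1 + 17/25z)/(1 − 8/25z).

Boundary: |R(x)|=1, x<0.
x=-1.24: |R|=0.1123
R=−1: 1+17/25x = −1+8/25x ⇒ -9/25x=2 ⇒ x=2/(-9/25)=-5.5556
Confirm numerically:
  x=-4.569: |R|=0.85575 <1
  x=-3.288: |R|=0.60221 <1
  x=-3.144: |R|=0.56724 <1
  x=-2.431: |R|=0.36733 <1
  x=-5.750: |R|=1.02465 >1
  x=-5.663: |R|=1.01375 >1
  x=-5.631: |R|=1.00969 >1
Interval (-5.5556, 0).

z* = -5.5556.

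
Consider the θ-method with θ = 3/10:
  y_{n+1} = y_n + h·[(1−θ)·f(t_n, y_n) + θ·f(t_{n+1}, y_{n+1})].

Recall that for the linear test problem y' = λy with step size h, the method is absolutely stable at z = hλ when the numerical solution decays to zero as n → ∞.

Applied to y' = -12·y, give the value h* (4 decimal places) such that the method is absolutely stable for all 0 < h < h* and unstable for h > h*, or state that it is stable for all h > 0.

Set f=λy, z=hλ:
  y_{n+1} = y_n + z·[7/10·y_n + 3/10·y_{n+1}] ⇒ (1 − 3/10z)y_{n+1} = (1 + 7/10z)y_n
  Hence R(z) = (1 + 7/10z)/(1 − 3/10z).

Need |R(x)|<1, x<0.
x=-1.77: |R|=0.1561
R=−1: 1+7/10x = −1+3/10x ⇒ -2/5x=2 ⇒ x=2/(-2/5)=-5.0000
Confirm numerically:
  x=-3.376: |R|=0.67727 <1
  x=-2.490: |R|=0.42530 <1
  x=-2.370: |R|=0.38515 <1
  x=-2.336: |R|=0.37347 <1
  x=-5.533: |R|=1.08015 >1
  x=-5.344: |R|=1.05286 >1
  x=-5.286: |R|=1.04424 >1
Stable set (-5.0000, 0).

(-5.0000,0); λ=-12 ⇒ h* = (5)/12 = 0.4167.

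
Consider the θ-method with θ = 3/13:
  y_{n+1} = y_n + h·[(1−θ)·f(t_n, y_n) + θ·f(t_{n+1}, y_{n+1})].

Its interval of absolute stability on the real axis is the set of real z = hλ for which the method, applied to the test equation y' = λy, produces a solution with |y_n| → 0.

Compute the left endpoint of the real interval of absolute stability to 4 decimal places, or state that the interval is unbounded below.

z* = -3.7143.

Test eqn y'=λy, z=hλ:
  y_{n+1} = y_n + z·[10/13·y_n + 3/13·y_{n+1}] ⇒ (1 − 3/13z)y_{n+1} = (1 + 10/13z)y_n
  Hence R(z) = (1 + 10/13z)/(1 − 3/13z).

Need |R(x)|<1, x<0.
x=-0.94: |R|=0.2276
R=−1: 1+10/13x = −1+3/13x ⇒ -7/13x=2 ⇒ x=2/(-7/13)=-3.7143
Confirm numerically:
  x=-3.612: |R|=0.96996 <1
  x=-3.250: |R|=0.85714 <1
  x=-1.989: |R|=0.36326 <1
  x=-1.844: |R|=0.29355 <1
  x=-4.075: |R|=1.10010 >1
  x=-3.887: |R|=1.04902 >1
  x=-3.798: |R|=1.02402 >1
Interval (-3.7143, 0).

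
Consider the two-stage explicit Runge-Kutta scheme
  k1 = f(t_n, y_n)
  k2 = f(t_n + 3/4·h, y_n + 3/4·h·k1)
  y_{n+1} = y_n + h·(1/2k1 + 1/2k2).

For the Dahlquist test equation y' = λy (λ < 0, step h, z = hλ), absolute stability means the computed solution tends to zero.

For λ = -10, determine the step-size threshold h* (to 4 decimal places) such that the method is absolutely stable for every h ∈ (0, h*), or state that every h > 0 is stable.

Set f=λy, z=hλ:
  k1=λy_n ⇒ h·k1=z·y_n;  k2=λ(1+3/4z)y_n ⇒ h·k2=z(1+3/4z)y_n
  y_{n+1}/y_n = 1 + 1/2z + 1/2z(1+3/4z) = 1 + z + 3/8z²
  so R(z) = 1 + z + 3/8z².

Need |R(x)|<1, x<0.
x=-1.48: |R|=0.3414
R=1: x+3/8x²=0 ⇒ x=−8/3=-2.6667; min R=1−1/(4·3/8)=0.3333>−1
Confirm numerically:
  x=-1.425: |R|=0.33648 <1
  x=-1.217: |R|=0.33841 <1
  x=-1.146: |R|=0.34649 <1
  x=-3.012: |R|=1.39005 >1
  x=-2.948: |R|=1.31101 >1
So |R|<1 on (-2.6667, 0).

(-2.6667,0); λ=-10 ⇒ h* = (8/3)/10 = 0.2667.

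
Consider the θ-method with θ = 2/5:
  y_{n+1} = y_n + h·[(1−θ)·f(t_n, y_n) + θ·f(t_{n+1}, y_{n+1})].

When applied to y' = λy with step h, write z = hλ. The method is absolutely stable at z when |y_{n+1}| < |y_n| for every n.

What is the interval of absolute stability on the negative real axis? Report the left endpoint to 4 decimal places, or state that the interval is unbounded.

On y'=λy, z=hλ:
  y_{n+1} = y_n + z·[3/5·y_n + 2/5·y_{n+1}] ⇒ (1 − 2/5z)y_{n+1} = (1 + 3/5z)y_n
  Hence R(z) = (1 + 3/5z)/(1 − 2/5z).

Need |R(x)|<1, x<0.
x=-1.11: |R|=0.2313
R=−1: 1+3/5x = −1+2/5x ⇒ -1/5x=2 ⇒ x=2/(-1/5)=-10.0000
Confirm numerically:
  x=-7.363: |R|=0.86632 <1
  x=-6.205: |R|=0.78202 <1
  x=-5.657: |R|=0.73379 <1
  x=-10.458: |R|=1.01767 >1
  x=-10.398: |R|=1.01543 >1
  x=-10.071: |R|=1.00282 >1
So |R|<1 on (-10.0000, 0).

z∈(-10.0000,0).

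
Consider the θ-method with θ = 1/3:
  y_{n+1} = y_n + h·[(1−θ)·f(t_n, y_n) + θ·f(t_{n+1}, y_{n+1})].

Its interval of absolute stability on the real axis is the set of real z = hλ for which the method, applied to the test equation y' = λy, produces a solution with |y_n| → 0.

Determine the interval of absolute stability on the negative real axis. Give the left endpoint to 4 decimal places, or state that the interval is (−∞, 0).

On y'=λy, z=hλ:
  y_{n+1} = y_n + z·[2/3·y_n + 1/3·y_{n+1}] ⇒ (1 − 1/3z)y_{n+1} = (1 + 2/3z)y_n
  Hence R(z) = (1 + 2/3z)/(1 − 1/3z).

Boundary: |R(x)|=1, x<0.
x=-0.39: |R|=0.6549
R=−1: 1+2/3x = −1+1/3x ⇒ -1/3x=2 ⇒ x=2/(-1/3)=-6.0000
Confirm numerically:
  x=-5.914: |R|=0.99035 <1
  x=-2.595: |R|=0.39142 <1
  x=-2.590: |R|=0.38998 <1
  x=-6.488: |R|=1.05143 >1
  x=-6.233: |R|=1.02524 >1
Interval (-6.0000, 0).

z∈(-6.0000,0).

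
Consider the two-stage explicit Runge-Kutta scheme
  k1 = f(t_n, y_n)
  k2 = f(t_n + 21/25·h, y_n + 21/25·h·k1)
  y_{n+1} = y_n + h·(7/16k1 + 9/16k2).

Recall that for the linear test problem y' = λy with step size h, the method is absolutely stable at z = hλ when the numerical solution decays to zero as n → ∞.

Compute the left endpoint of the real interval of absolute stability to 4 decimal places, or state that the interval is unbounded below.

z* = -2.1164.

Test eqn y'=λy, z=hλ:
  k1=λy_n ⇒ h·k1=z·y_n;  k2=λ(1+21/25z)y_n ⇒ h·k2=z(1+21/25z)y_n
  y_{n+1}/y_n = 1 + 7/16z + 9/16z(1+21/25z) = 1 + z + 189/400z²
  R(z) = 1 + z + 189/400z².

Boundary: |R(x)|=1, x<0.
x=-1.34: |R|=0.5084
R=1: x+189/400x²=0 ⇒ x=−400/189=-2.1164; min R=1−1/(4·189/400)=0.4709>−1
Confirm numerically:
  x=-1.948: |R|=0.84500 <1
  x=-1.673: |R|=0.64949 <1
  x=-1.227: |R|=0.48436 <1
  x=-2.571: |R|=1.55224 >1
  x=-2.537: |R|=1.50418 >1
  x=-2.395: |R|=1.31527 >1
So |R|<1 on (-2.1164, 0).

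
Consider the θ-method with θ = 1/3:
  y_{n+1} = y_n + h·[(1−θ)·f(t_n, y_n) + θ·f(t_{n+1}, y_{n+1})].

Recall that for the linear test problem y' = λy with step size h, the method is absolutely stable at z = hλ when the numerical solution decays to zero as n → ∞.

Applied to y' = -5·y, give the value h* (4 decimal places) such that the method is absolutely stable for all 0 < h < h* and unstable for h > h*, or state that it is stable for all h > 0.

Set f=λy, z=hλ:
  y_{n+1} = y_n + z·[2/3·y_n + 1/3·y_{n+1}] ⇒ (1 − 1/3z)y_{n+1} = (1 + 2/3z)y_n
  R(z) = (1 + 2/3z)/(1 − 1/3z).

Solve |R(x)|<1 on ℝ⁻.
x=-1.21: |R|=0.1378
R=−1: 1+2/3x = −1+1/3x ⇒ -1/3x=2 ⇒ x=2/(-1/3)=-6.0000
Confirm numerically:
  x=-5.962: |R|=0.99576 <1
  x=-4.827: |R|=0.85013 <1
  x=-4.416: |R|=0.78641 <1
  x=-6.343: |R|=1.03671 >1
  x=-6.214: |R|=1.02323 >1
  x=-6.119: |R|=1.01305 >1
Interval (-6.0000, 0).

(-6.0000,0); λ=-5 ⇒ h* = (6)/5 = 1.2000.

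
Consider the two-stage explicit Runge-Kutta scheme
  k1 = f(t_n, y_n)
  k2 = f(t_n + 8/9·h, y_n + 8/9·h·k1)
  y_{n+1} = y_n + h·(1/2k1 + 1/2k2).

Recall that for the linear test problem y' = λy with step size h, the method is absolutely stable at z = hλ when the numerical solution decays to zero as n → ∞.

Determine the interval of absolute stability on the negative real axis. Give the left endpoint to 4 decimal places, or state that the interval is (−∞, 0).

(-2.2500, 0).

Set f=λy, z=hλ:
  k1=λy_n ⇒ h·k1=z·y_n;  k2=λ(1+8/9z)y_n ⇒ h·k2=z(1+8/9z)y_n
  y_{n+1}/y_n = 1 + 1/2z + 1/2z(1+8/9z) = 1 + z + 4/9z²
  so R(z) = 1 + z + 4/9z².

Solve |R(x)|<1 on ℝ⁻.
x=-1.44: |R|=0.4816
R=1: x+4/9x²=0 ⇒ x=−9/4=-2.2500; min R=1−1/(4·4/9)=0.4375>−1
Confirm numerically:
  x=-1.677: |R|=0.57292 <1
  x=-1.653: |R|=0.56140 <1
  x=-1.116: |R|=0.43754 <1
  x=-0.930: |R|=0.45440 <1
  x=-2.842: |R|=1.74776 >1
  x=-2.601: |R|=1.40576 >1
  x=-2.467: |R|=1.23793 >1
Interval (-2.2500, 0).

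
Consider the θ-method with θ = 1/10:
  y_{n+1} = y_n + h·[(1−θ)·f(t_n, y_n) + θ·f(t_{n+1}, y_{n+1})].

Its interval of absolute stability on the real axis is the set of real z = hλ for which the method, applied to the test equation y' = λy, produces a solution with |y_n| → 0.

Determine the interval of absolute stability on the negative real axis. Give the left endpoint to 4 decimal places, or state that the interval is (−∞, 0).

With y'=λy (z=hλ):
  y_{n+1} = y_n + z·[9/10·y_n + 1/10·y_{n+1}] ⇒ (1 − 1/10z)y_{n+1} = (1 + 9/10z)y_n
  ⇒ R(z) = (1 + 9/10z)/(1 − 1/10z).

Boundary: |R(x)|=1, x<0.
x=-1.55: |R|=0.3420
R=−1: 1+9/10x = −1+1/10x ⇒ -4/5x=2 ⇒ x=2/(-4/5)=-2.5000
Confirm numerically:
  x=-2.477: |R|=0.98525 <1
  x=-2.156: |R|=0.77361 <1
  x=-1.866: |R|=0.57256 <1
  x=-1.466: |R|=0.27856 <1
  x=-3.062: |R|=1.34420 >1
  x=-3.030: |R|=1.32540 >1
  x=-2.834: |R|=1.20820 >1
Stable set (-2.5000, 0).

(-2.5000, 0).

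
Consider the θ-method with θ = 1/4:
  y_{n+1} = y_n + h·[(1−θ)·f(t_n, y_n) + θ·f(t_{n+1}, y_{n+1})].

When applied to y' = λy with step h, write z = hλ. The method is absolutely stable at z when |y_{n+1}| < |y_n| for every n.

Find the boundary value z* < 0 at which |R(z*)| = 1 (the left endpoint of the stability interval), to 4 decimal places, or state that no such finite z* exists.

Test eqn y'=λy, z=hλ:
  y_{n+1} = y_n + z·[3/4·y_n + 1/4·y_{n+1}] ⇒ (1 − 1/4z)y_{n+1} = (1 + 3/4z)y_n
  Hence R(z) = (1 + 3/4z)/(1 − 1/4z).

Need |R(x)|<1, x<0.
x=-1: |R|=0.2000
R=−1: 1+3/4x = −1+1/4x ⇒ -1/2x=2 ⇒ x=2/(-1/2)=-4.0000
Confirm numerically:
  x=-3.383: |R|=0.83286 <1
  x=-3.246: |R|=0.79189 <1
  x=-2.230: |R|=0.43178 <1
  x=-4.476: |R|=1.11232 >1
  x=-4.434: |R|=1.10292 >1
  x=-4.216: |R|=1.05258 >1
So |R|<1 on (-4.0000, 0).

z* = -4.0000.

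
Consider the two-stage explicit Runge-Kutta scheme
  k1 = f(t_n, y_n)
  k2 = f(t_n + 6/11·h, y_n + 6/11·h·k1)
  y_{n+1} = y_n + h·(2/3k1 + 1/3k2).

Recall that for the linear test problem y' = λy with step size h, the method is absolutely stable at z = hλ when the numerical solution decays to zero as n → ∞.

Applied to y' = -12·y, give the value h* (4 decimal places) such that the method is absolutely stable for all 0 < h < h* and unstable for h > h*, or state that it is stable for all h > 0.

Test eqn y'=λy, z=hλ:
  k1=λy_n ⇒ h·k1=z·y_n;  k2=λ(1+6/11z)y_n ⇒ h·k2=z(1+6/11z)y_n
  y_{n+1}/y_n = 1 + 2/3z + 1/3z(1+6/11z) = 1 + z + 2/11z²
  so R(z) = 1 + z + 2/11z².

Boundary: |R(x)|=1, x<0.
x=-1.22: |R|=0.0506
R=1: x+2/11x²=0 ⇒ x=−11/2=-5.5000; min R=1−1/(4·2/11)=-0.3750>−1
Confirm numerically:
  x=-5.097: |R|=0.62653 <1
  x=-4.500: |R|=0.18182 <1
  x=-3.002: |R|=0.36345 <1
  x=-6.081: |R|=1.64237 >1
  x=-5.632: |R|=1.13517 >1
So |R|<1 on (-5.5000, 0).

(-5.5000,0); λ=-12 ⇒ h* = (11/2)/12 = 0.4583.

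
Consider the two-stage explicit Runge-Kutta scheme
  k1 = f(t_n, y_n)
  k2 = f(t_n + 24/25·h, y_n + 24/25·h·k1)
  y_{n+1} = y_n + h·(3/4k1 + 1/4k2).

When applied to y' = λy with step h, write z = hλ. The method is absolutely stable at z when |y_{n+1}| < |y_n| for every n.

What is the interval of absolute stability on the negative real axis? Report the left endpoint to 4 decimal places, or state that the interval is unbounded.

(-4.1667, 0).

Set f=λy, z=hλ:
  k1=λy_n ⇒ h·k1=z·y_n;  k2=λ(1+24/25z)y_n ⇒ h·k2=z(1+24/25z)y_n
  y_{n+1}/y_n = 1 + 3/4z + 1/4z(1+24/25z) = 1 + z + 6/25z²
  ⇒ R(z) = 1 + z + 6/25z².

Find x<0 with |R(x)|<1.
x=-0.79: |R|=0.3598
R=1: x+6/25x²=0 ⇒ x=−25/6=-4.1667; min R=1−1/(4·6/25)=-0.0417>−1
Confirm numerically:
  x=-3.227: |R|=0.27225 <1
  x=-3.137: |R|=0.22478 <1
  x=-2.791: |R|=0.07852 <1
  x=-2.674: |R|=0.04207 <1
  x=-4.606: |R|=1.48566 >1
  x=-4.571: |R|=1.44357 >1
  x=-4.431: |R|=1.28110 >1
Stable set (-4.1667, 0).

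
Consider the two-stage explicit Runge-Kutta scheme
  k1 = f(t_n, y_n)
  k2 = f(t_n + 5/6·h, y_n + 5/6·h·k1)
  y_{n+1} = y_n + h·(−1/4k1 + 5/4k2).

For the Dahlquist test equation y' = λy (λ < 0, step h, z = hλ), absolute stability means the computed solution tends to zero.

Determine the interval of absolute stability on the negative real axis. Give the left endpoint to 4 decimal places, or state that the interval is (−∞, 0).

(-0.9600, 0).

With y'=λy (z=hλ):
  k1=λy_n ⇒ h·k1=z·y_n;  k2=λ(1+5/6z)y_n ⇒ h·k2=z(1+5/6z)y_n
  y_{n+1}/y_n = 1 − 1/4z + 5/4z(1+5/6z) = 1 + z + 25/24z²
  ⇒ R(z) = 1 + z + 25/24z².

Need |R(x)|<1, x<0.
x=-1.54: |R|=1.9304
R=1: x+25/24x²=0 ⇒ x=−24/25=-0.9600; min R=1−1/(4·25/24)=0.7600>−1
Confirm numerically:
  x=-0.770: |R|=0.84760 <1
  x=-0.525: |R|=0.76211 <1
  x=-0.468: |R|=0.76015 <1
  x=-1.552: |R|=1.95707 >1
  x=-1.481: |R|=1.80375 >1
Interval (-0.9600, 0).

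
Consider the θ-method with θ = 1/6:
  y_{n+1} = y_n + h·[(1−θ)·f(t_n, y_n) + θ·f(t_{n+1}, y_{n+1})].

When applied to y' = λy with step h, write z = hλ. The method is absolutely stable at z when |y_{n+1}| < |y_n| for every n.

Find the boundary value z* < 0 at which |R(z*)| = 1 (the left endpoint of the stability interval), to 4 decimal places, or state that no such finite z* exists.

Set f=λy, z=hλ:
  y_{n+1} = y_n + z·[5/6·y_n + 1/6·y_{n+1}] ⇒ (1 − 1/6z)y_{n+1} = (1 + 5/6z)y_n
  Hence R(z) = (1 + 5/6z)/(1 − 1/6z).

Find x<0 with |R(x)|<1.
x=-0.9: |R|=0.2174
R=−1: 1+5/6x = −1+1/6x ⇒ -2/3x=2 ⇒ x=2/(-2/3)=-3.0000
Confirm numerically:
  x=-2.815: |R|=0.91605 <1
  x=-2.587: |R|=0.80762 <1
  x=-2.007: |R|=0.50393 <1
  x=-1.232: |R|=0.02212 <1
  x=-3.463: |R|=1.19571 >1
  x=-3.184: |R|=1.08014 >1
  x=-3.031: |R|=1.01373 >1
So |R|<1 on (-3.0000, 0).

z* = -3.0000.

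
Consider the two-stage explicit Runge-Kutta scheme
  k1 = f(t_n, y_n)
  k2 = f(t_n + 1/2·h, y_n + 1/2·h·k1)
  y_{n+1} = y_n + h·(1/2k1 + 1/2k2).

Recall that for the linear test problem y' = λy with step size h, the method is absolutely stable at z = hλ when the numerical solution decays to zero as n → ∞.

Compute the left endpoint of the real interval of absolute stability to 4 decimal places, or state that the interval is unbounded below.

z* = -4.0000.

Set f=λy, z=hλ:
  k1=λy_n ⇒ h·k1=z·y_n;  k2=λ(1+1/2z)y_n ⇒ h·k2=z(1+1/2z)y_n
  y_{n+1}/y_n = 1 + 1/2z + 1/2z(1+1/2z) = 1 + z + 1/4z²
  R(z) = 1 + z + 1/4z².

Find x<0 with |R(x)|<1.
x=-0.32: |R|=0.7056
R=1: x+1/4x²=0 ⇒ x=−4=-4.0000; min R=1−1/(4·1/4)=0.0000>−1
Confirm numerically:
  x=-3.543: |R|=0.59521 <1
  x=-3.218: |R|=0.37088 <1
  x=-2.370: |R|=0.03423 <1
  x=-2.203: |R|=0.01030 <1
  x=-4.452: |R|=1.50308 >1
  x=-4.391: |R|=1.42922 >1
Interval (-4.0000, 0).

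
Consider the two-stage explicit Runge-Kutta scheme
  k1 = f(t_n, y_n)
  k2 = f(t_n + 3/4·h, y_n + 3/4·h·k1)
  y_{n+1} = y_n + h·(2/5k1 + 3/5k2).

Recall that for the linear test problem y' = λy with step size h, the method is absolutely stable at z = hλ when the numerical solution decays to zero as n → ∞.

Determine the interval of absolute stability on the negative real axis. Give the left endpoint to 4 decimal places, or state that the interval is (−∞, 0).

(-2.2222, 0).

Test eqn y'=λy, z=hλ:
  k1=λy_n ⇒ h·k1=z·y_n;  k2=λ(1+3/4z)y_n ⇒ h·k2=z(1+3/4z)y_n
  y_{n+1}/y_n = 1 + 2/5z + 3/5z(1+3/4z) = 1 + z + 9/20z²
  R(z) = 1 + z + 9/20z².

Solve |R(x)|<1 on ℝ⁻.
x=-1.05: |R|=0.4461
R=1: x+9/20x²=0 ⇒ x=−20/9=-2.2222; min R=1−1/(4·9/20)=0.4444>−1
Confirm numerically:
  x=-2.163: |R|=0.94236 <1
  x=-2.056: |R|=0.84621 <1
  x=-1.349: |R|=0.46991 <1
  x=-0.986: |R|=0.45149 <1
  x=-2.543: |R|=1.36708 >1
  x=-2.279: |R|=1.05823 >1
Interval (-2.2222, 0).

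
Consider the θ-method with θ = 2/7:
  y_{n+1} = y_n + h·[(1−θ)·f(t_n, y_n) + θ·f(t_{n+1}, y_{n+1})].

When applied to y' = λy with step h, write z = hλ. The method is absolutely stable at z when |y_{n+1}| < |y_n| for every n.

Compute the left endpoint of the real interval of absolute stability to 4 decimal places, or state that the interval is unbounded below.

Test eqn y'=λy, z=hλ:
  y_{n+1} = y_n + z·[5/7·y_n + 2/7·y_{n+1}] ⇒ (1 − 2/7z)y_{n+1} = (1 + 5/7z)y_n
  Hence R(z) = (1 + 5/7z)/(1 − 2/7z).

Boundary: |R(x)|=1, x<0.
x=-0.62: |R|=0.4733
R=−1: 1+5/7x = −1+2/7x ⇒ -3/7x=2 ⇒ x=2/(-3/7)=-4.6667
Confirm numerically:
  x=-4.105: |R|=0.88922 <1
  x=-3.513: |R|=0.75324 <1
  x=-2.709: |R|=0.52706 <1
  x=-5.115: |R|=1.07806 >1
  x=-4.891: |R|=1.04010 >1
  x=-4.863: |R|=1.03521 >1
So |R|<1 on (-4.6667, 0).

z* = -4.6667.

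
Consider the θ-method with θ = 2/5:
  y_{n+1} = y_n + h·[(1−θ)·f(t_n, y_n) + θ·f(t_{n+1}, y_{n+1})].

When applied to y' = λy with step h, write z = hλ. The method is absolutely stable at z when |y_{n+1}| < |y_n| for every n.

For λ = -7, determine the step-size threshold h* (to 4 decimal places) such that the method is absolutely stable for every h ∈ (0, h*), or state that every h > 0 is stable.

With y'=λy (z=hλ):
  y_{n+1} = y_n + z·[3/5·y_n + 2/5·y_{n+1}] ⇒ (1 − 2/5z)y_{n+1} = (1 + 3/5z)y_n
  R(z) = (1 + 3/5z)/(1 − 2/5z).

Boundary: |R(x)|=1, x<0.
x=-0.9: |R|=0.3382
R=−1: 1+3/5x = −1+2/5x ⇒ -1/5x=2 ⇒ x=2/(-1/5)=-10.0000
Confirm numerically:
  x=-9.197: |R|=0.96567 <1
  x=-9.110: |R|=0.96167 <1
  x=-9.010: |R|=0.95699 <1
  x=-4.426: |R|=0.59760 <1
  x=-10.541: |R|=1.02074 >1
  x=-10.517: |R|=1.01986 >1
  x=-10.446: |R|=1.01723 >1
Interval (-10.0000, 0).

(-10.0000,0); λ=-7 ⇒ h* = (10)/7 = 1.4286.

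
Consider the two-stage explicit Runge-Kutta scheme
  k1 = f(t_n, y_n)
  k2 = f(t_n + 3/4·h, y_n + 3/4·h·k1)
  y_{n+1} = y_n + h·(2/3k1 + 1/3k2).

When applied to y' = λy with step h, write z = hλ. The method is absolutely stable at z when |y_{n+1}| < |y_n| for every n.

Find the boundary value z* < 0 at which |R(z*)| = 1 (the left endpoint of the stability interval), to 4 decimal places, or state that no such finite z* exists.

left endpoint -4.0000.

On y'=λy, z=hλ:
  k1=λy_n ⇒ h·k1=z·y_n;  k2=λ(1+3/4z)y_n ⇒ h·k2=z(1+3/4z)y_n
  y_{n+1}/y_n = 1 + 2/3z + 1/3z(1+3/4z) = 1 + z + 1/4z²
  so R(z) = 1 + z + 1/4z².

Solve |R(x)|<1 on ℝ⁻.
x=-1.45: |R|=0.0756
R=1: x+1/4x²=0 ⇒ x=−4=-4.0000; min R=1−1/(4·1/4)=0.0000>−1
Confirm numerically:
  x=-3.184: |R|=0.35046 <1
  x=-2.149: |R|=0.00555 <1
  x=-1.630: |R|=0.03423 <1
  x=-4.482: |R|=1.54008 >1
  x=-4.196: |R|=1.20560 >1
Interval (-4.0000, 0).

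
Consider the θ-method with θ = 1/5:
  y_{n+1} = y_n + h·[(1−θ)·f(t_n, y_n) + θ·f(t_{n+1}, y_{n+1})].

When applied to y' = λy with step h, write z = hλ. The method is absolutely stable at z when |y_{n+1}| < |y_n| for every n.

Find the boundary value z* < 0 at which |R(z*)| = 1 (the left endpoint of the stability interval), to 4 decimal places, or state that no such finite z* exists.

z* = -3.3333.

Test eqn y'=λy, z=hλ:
  y_{n+1} = y_n + z·[4/5·y_n + 1/5·y_{n+1}] ⇒ (1 − 1/5z)y_{n+1} = (1 + 4/5z)y_n
  so R(z) = (1 + 4/5z)/(1 − 1/5z).

Solve |R(x)|<1 on ℝ⁻.
x=-1.59: |R|=0.2064
R=−1: 1+4/5x = −1+1/5x ⇒ -3/5x=2 ⇒ x=2/(-3/5)=-3.3333
Confirm numerically:
  x=-3.054: |R|=0.89595 <1
  x=-2.710: |R|=0.75746 <1
  x=-2.099: |R|=0.47838 <1
  x=-3.690: |R|=1.12313 >1
  x=-3.517: |R|=1.06469 >1
So |R|<1 on (-3.3333, 0).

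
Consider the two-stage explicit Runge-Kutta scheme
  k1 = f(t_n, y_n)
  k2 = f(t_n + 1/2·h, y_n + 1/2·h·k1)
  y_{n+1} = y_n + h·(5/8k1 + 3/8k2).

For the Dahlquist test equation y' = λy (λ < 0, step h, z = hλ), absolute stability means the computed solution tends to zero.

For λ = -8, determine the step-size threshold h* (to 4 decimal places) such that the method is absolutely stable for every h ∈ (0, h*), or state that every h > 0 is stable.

(-5.3333,0); λ=-8 ⇒ h* = (16/3)/8 = 0.6667.

With y'=λy (z=hλ):
  k1=λy_n ⇒ h·k1=z·y_n;  k2=λ(1+1/2z)y_n ⇒ h·k2=z(1+1/2z)y_n
  y_{n+1}/y_n = 1 + 5/8z + 3/8z(1+1/2z) = 1 + z + 3/16z²
  Hence R(z) = 1 + z + 3/16z².

Solve |R(x)|<1 on ℝ⁻.
x=-0.67: |R|=0.4142
R=1: x+3/16x²=0 ⇒ x=−16/3=-5.3333; min R=1−1/(4·3/16)=-0.3333>−1
Confirm numerically:
  x=-4.224: |R|=0.12141 <1
  x=-3.905: |R|=0.04581 <1
  x=-3.859: |R|=0.06677 <1
  x=-3.556: |R|=0.18504 <1
  x=-5.597: |R|=1.27670 >1
  x=-5.354: |R|=1.02075 >1
Stable set (-5.3333, 0).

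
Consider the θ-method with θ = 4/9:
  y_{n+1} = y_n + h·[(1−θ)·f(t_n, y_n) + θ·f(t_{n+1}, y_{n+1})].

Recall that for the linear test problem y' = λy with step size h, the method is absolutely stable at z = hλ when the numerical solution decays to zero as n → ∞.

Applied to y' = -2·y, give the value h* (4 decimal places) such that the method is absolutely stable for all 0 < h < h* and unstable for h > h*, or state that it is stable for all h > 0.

With y'=λy (z=hλ):
  y_{n+1} = y_n + z·[5/9·y_n + 4/9·y_{n+1}] ⇒ (1 − 4/9z)y_{n+1} = (1 + 5/9z)y_n
  R(z) = (1 + 5/9z)/(1 − 4/9z).

Solve |R(x)|<1 on ℝ⁻.
x=-1.68: |R|=0.0382
R=−1: 1+5/9x = −1+4/9x ⇒ -1/9x=2 ⇒ x=2/(-1/9)=-18.0000
Confirm numerically:
  x=-12.400: |R|=0.90444 <1
  x=-10.312: |R|=0.84700 <1
  x=-9.812: |R|=0.83029 <1
  x=-18.116: |R|=1.00142 >1
  x=-18.104: |R|=1.00128 >1
So |R|<1 on (-18.0000, 0).

(-18.0000,0); λ=-2 ⇒ h* = (18)/2 = 9.0000.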